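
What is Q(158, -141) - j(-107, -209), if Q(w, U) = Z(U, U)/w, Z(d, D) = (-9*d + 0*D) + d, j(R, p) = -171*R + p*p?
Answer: -4895698/79 ≈ -61971.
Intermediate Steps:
j(R, p) = p² - 171*R (j(R, p) = -171*R + p² = p² - 171*R)
Z(d, D) = -8*d (Z(d, D) = (-9*d + 0) + d = -9*d + d = -8*d)
Q(w, U) = -8*U/w (Q(w, U) = (-8*U)/w = -8*U/w)
Q(158, -141) - j(-107, -209) = -8*(-141)/158 - ((-209)² - 171*(-107)) = -8*(-141)*1/158 - (43681 + 18297) = 564/79 - 1*61978 = 564/79 - 61978 = -4895698/79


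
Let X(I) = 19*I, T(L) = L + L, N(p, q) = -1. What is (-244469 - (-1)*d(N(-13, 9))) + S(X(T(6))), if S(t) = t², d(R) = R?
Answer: -192486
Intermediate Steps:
T(L) = 2*L
(-244469 - (-1)*d(N(-13, 9))) + S(X(T(6))) = (-244469 - (-1)*(-1)) + (19*(2*6))² = (-244469 - 1*1) + (19*12)² = (-244469 - 1) + 228² = -244470 + 51984 = -192486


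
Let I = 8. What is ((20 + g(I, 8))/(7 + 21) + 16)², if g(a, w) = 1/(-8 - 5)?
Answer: 755161/2704 ≈ 279.28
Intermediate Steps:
g(a, w) = -1/13 (g(a, w) = 1/(-13) = -1/13)
((20 + g(I, 8))/(7 + 21) + 16)² = ((20 - 1/13)/(7 + 21) + 16)² = ((259/13)/28 + 16)² = ((259/13)*(1/28) + 16)² = (37/52 + 16)² = (869/52)² = 755161/2704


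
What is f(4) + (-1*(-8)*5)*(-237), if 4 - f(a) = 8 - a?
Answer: -9480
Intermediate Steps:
f(a) = -4 + a (f(a) = 4 - (8 - a) = 4 + (-8 + a) = -4 + a)
f(4) + (-1*(-8)*5)*(-237) = (-4 + 4) + (-1*(-8)*5)*(-237) = 0 + (8*5)*(-237) = 0 + 40*(-237) = 0 - 9480 = -9480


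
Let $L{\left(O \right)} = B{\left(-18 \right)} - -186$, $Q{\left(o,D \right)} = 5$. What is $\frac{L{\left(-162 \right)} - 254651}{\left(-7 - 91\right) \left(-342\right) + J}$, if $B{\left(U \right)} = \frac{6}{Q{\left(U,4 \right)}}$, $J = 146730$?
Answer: $- \frac{1272319}{901230} \approx -1.4118$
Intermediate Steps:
$B{\left(U \right)} = \frac{6}{5}$
$L{\left(O \right)} = \frac{936}{5}$ ($L{\left(O \right)} = \frac{6}{5} - -186 = \frac{6}{5} + 186 = \frac{936}{5}$)
$\frac{L{\left(-162 \right)} - 254651}{\left(-7 - 91\right) \left(-342\right) + J} = \frac{\frac{936}{5} - 254651}{\left(-7 - 91\right) \left(-342\right) + 146730} = - \frac{1272319}{5 \left(\left(-98\right) \left(-342\right) + 146730\right)} = - \frac{1272319}{5 \left(33516 + 146730\right)} = - \frac{1272319}{5 \cdot 180246} = \left(- \frac{1272319}{5}\right) \frac{1}{180246} = - \frac{1272319}{901230}$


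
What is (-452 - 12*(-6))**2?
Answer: 144400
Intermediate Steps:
(-452 - 12*(-6))**2 = (-452 + 72)**2 = (-380)**2 = 144400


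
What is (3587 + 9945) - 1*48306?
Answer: -34774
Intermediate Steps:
(3587 + 9945) - 1*48306 = 13532 - 48306 = -34774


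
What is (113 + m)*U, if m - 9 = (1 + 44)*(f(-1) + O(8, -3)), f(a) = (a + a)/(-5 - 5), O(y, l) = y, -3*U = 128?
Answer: -62848/3 ≈ -20949.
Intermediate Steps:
U = -128/3 (U = -⅓*128 = -128/3 ≈ -42.667)
f(a) = -a/5 (f(a) = (2*a)/(-10) = (2*a)*(-⅒) = -a/5)
m = 378 (m = 9 + (1 + 44)*(-⅕*(-1) + 8) = 9 + 45*(⅕ + 8) = 9 + 45*(41/5) = 9 + 369 = 378)
(113 + m)*U = (113 + 378)*(-128/3) = 491*(-128/3) = -62848/3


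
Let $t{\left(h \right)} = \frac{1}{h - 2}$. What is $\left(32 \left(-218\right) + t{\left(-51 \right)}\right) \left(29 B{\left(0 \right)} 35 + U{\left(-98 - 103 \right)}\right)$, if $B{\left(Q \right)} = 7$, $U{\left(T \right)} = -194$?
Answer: $- \frac{2555197119}{53} \approx -4.8211 \cdot 10^{7}$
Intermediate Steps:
$t{\left(h \right)} = \frac{1}{-2 + h}$
$\left(32 \left(-218\right) + t{\left(-51 \right)}\right) \left(29 B{\left(0 \right)} 35 + U{\left(-98 - 103 \right)}\right) = \left(32 \left(-218\right) + \frac{1}{-2 - 51}\right) \left(29 \cdot 7 \cdot 35 - 194\right) = \left(-6976 + \frac{1}{-53}\right) \left(203 \cdot 35 - 194\right) = \left(-6976 - \frac{1}{53}\right) \left(7105 - 194\right) = \left(- \frac{369729}{53}\right) 6911 = - \frac{2555197119}{53}$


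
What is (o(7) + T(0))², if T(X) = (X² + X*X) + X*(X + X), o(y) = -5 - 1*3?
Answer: 64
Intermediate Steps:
o(y) = -8 (o(y) = -5 - 3 = -8)
T(X) = 4*X² (T(X) = (X² + X²) + X*(2*X) = 2*X² + 2*X² = 4*X²)
(o(7) + T(0))² = (-8 + 4*0²)² = (-8 + 4*0)² = (-8 + 0)² = (-8)² = 64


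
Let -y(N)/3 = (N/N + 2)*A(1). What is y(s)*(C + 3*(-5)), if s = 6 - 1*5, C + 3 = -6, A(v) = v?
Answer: 216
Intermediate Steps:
C = -9 (C = -3 - 6 = -9)
s = 1 (s = 6 - 5 = 1)
y(N) = -9 (y(N) = -3*(N/N + 2) = -3*(1 + 2) = -9)
y(s)*(C + 3*(-5)) = -9*(-9 + 3*(-5)) = -9*(-9 - 15) = -9*(-24) = 216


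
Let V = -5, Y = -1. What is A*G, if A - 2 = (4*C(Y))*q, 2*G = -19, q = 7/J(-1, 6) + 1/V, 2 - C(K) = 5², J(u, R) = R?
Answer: 12388/15 ≈ 825.87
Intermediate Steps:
C(K) = -23 (C(K) = 2 - 1*5² = 2 - 1*25 = 2 - 25 = -23)
q = 29/30 (q = 7/6 + 1/(-5) = 7*(⅙) + 1*(-⅕) = 7/6 - ⅕ = 29/30 ≈ 0.96667)
G = -19/2 (G = (½)*(-19) = -19/2 ≈ -9.5000)
A = -1304/15 (A = 2 + (4*(-23))*(29/30) = 2 - 92*29/30 = 2 - 1334/15 = -1304/15 ≈ -86.933)
A*G = -1304/15*(-19/2) = 12388/15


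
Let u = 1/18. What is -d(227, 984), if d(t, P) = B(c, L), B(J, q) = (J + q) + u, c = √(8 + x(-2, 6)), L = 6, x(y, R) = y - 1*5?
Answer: -127/18 ≈ -7.0556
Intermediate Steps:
u = 1/18 ≈ 0.055556
x(y, R) = -5 + y (x(y, R) = y - 5 = -5 + y)
c = 1 (c = √(8 + (-5 - 2)) = √(8 - 7) = √1 = 1)
B(J, q) = 1/18 + J + q (B(J, q) = (J + q) + 1/18 = 1/18 + J + q)
d(t, P) = 127/18 (d(t, P) = 1/18 + 1 + 6 = 127/18)
-d(227, 984) = -1*127/18 = -127/18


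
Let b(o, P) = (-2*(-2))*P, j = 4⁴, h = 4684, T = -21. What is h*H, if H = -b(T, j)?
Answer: -4796416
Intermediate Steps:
j = 256
b(o, P) = 4*P
H = -1024 (H = -4*256 = -1*1024 = -1024)
h*H = 4684*(-1024) = -4796416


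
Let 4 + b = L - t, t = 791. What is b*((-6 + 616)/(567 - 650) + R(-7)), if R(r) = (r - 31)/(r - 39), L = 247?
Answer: 6824244/1909 ≈ 3574.8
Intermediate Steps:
R(r) = (-31 + r)/(-39 + r)
b = -548 (b = -4 + (247 - 1*791) = -4 + (247 - 791) = -4 - 544 = -548)
b*((-6 + 616)/(567 - 650) + R(-7)) = -548*((-6 + 616)/(567 - 650) + (-31 - 7)/(-39 - 7)) = -548*(610/(-83) - 38/(-46)) = -548*(610*(-1/83) - 1/46*(-38)) = -548*(-610/83 + 19/23) = -548*(-12453/1909) = 6824244/1909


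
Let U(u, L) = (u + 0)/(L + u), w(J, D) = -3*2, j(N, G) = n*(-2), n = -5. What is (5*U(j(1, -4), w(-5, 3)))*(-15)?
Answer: -375/2 ≈ -187.50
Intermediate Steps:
j(N, G) = 10 (j(N, G) = -5*(-2) = 10)
w(J, D) = -6
U(u, L) = u/(L + u)
(5*U(j(1, -4), w(-5, 3)))*(-15) = (5*(10/(-6 + 10)))*(-15) = (5*(10/4))*(-15) = (5*(10*(1/4)))*(-15) = (5*(5/2))*(-15) = (25/2)*(-15) = -375/2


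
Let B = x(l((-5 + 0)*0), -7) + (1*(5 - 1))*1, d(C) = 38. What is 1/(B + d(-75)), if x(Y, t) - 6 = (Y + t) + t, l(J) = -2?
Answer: 1/32 ≈ 0.031250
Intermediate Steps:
x(Y, t) = 6 + Y + 2*t (x(Y, t) = 6 + ((Y + t) + t) = 6 + (Y + 2*t) = 6 + Y + 2*t)
B = -6 (B = (6 - 2 + 2*(-7)) + (1*(5 - 1))*1 = (6 - 2 - 14) + (1*4)*1 = -10 + 4*1 = -10 + 4 = -6)
1/(B + d(-75)) = 1/(-6 + 38) = 1/32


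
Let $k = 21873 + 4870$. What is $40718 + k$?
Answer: $67461$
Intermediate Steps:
$k = 26743$
$40718 + k = 40718 + 26743 = 67461$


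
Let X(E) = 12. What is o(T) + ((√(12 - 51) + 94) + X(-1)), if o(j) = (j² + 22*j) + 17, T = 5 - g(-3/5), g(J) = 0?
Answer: 258 + I*√39 ≈ 258.0 + 6.245*I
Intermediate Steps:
T = 5 (T = 5 - 1*0 = 5 + 0 = 5)
o(j) = 17 + j² + 22*j
o(T) + ((√(12 - 51) + 94) + X(-1)) = (17 + 5² + 22*5) + ((√(12 - 51) + 94) + 12) = (17 + 25 + 110) + ((√(-39) + 94) + 12) = 152 + ((I*√39 + 94) + 12) = 152 + ((94 + I*√39) + 12) = 152 + (106 + I*√39) = 258 + I*√39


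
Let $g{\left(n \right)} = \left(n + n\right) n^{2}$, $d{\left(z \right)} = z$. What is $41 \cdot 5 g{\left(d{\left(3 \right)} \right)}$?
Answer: $11070$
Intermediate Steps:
$g{\left(n \right)} = 2 n^{3}$ ($g{\left(n \right)} = 2 n n^{2} = 2 n^{3}$)
$41 \cdot 5 g{\left(d{\left(3 \right)} \right)} = 41 \cdot 5 \cdot 2 \cdot 3^{3} = 205 \cdot 2 \cdot 27 = 205 \cdot 54 = 11070$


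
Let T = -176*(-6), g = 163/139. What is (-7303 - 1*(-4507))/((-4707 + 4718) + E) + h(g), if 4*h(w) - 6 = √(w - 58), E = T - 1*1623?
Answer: 1815/278 + I*√1097961/556 ≈ 6.5288 + 1.8846*I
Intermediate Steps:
g = 163/139 (g = 163*(1/139) = 163/139 ≈ 1.1727)
T = 1056
E = -567 (E = 1056 - 1*1623 = 1056 - 1623 = -567)
h(w) = 3/2 + √(-58 + w)/4 (h(w) = 3/2 + √(w - 58)/4 = 3/2 + √(-58 + w)/4)
(-7303 - 1*(-4507))/((-4707 + 4718) + E) + h(g) = (-7303 - 1*(-4507))/((-4707 + 4718) - 567) + (3/2 + √(-58 + 163/139)/4) = (-7303 + 4507)/(11 - 567) + (3/2 + √(-7899/139)/4) = -2796/(-556) + (3/2 + (I*√1097961/139)/4) = -2796*(-1/556) + (3/2 + I*√1097961/556) = 699/139 + (3/2 + I*√1097961/556) = 1815/278 + I*√1097961/556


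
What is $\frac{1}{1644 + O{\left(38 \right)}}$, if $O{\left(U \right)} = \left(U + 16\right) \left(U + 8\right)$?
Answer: $\frac{1}{4128} \approx 0.00024225$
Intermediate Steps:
$O{\left(U \right)} = \left(8 + U\right) \left(16 + U\right)$ ($O{\left(U \right)} = \left(16 + U\right) \left(8 + U\right) = \left(8 + U\right) \left(16 + U\right)$)
$\frac{1}{1644 + O{\left(38 \right)}} = \frac{1}{1644 + \left(128 + 38^{2} + 24 \cdot 38\right)} = \frac{1}{1644 + \left(128 + 1444 + 912\right)} = \frac{1}{1644 + 2484} = \frac{1}{4128}$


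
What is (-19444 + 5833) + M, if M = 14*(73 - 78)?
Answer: -13681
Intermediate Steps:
M = -70 (M = 14*(-5) = -70)
(-19444 + 5833) + M = (-19444 + 5833) - 70 = -13611 - 70 = -13681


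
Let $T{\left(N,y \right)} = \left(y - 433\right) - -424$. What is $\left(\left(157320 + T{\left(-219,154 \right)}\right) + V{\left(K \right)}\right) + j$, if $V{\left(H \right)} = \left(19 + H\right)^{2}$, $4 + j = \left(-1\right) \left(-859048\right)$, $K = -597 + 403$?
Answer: $1047134$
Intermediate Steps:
$K = -194$
$T{\left(N,y \right)} = -9 + y$ ($T{\left(N,y \right)} = \left(-433 + y\right) + 424 = -9 + y$)
$j = 859044$ ($j = -4 - -859048 = -4 + 859048 = 859044$)
$\left(\left(157320 + T{\left(-219,154 \right)}\right) + V{\left(K \right)}\right) + j = \left(\left(157320 + \left(-9 + 154\right)\right) + \left(19 - 194\right)^{2}\right) + 859044 = \left(\left(157320 + 145\right) + \left(-175\right)^{2}\right) + 859044 = \left(157465 + 30625\right) + 859044 = 188090 + 859044 = 1047134$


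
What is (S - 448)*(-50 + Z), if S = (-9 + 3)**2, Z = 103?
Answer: -21836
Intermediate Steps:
S = 36 (S = (-6)**2 = 36)
(S - 448)*(-50 + Z) = (36 - 448)*(-50 + 103) = -412*53 = -21836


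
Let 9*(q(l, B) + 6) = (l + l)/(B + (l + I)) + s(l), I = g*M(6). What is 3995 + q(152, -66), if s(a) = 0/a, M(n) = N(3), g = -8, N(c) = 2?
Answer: 1256687/315 ≈ 3989.5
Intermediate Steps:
M(n) = 2
s(a) = 0
I = -16 (I = -8*2 = -16)
q(l, B) = -6 + 2*l/(9*(-16 + B + l)) (q(l, B) = -6 + ((l + l)/(B + (l - 16)) + 0)/9 = -6 + ((2*l)/(B + (-16 + l)) + 0)/9 = -6 + ((2*l)/(-16 + B + l) + 0)/9 = -6 + (2*l/(-16 + B + l) + 0)/9 = -6 + (2*l/(-16 + B + l))/9 = -6 + 2*l/(9*(-16 + B + l)))
3995 + q(152, -66) = 3995 + (96 - 6*(-66) - 52/9*152)/(-16 - 66 + 152) = 3995 + (96 + 396 - 7904/9)/70 = 3995 + (1/70)*(-3476/9) = 3995 - 1738/315 = 1256687/315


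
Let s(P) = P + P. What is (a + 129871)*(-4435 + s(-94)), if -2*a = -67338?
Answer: -756045420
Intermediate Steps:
a = 33669 (a = -½*(-67338) = 33669)
s(P) = 2*P
(a + 129871)*(-4435 + s(-94)) = (33669 + 129871)*(-4435 + 2*(-94)) = 163540*(-4435 - 188) = 163540*(-4623) = -756045420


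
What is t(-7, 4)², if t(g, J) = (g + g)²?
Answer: 38416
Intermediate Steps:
t(g, J) = 4*g² (t(g, J) = (2*g)² = 4*g²)
t(-7, 4)² = (4*(-7)²)² = (4*49)² = 196² = 38416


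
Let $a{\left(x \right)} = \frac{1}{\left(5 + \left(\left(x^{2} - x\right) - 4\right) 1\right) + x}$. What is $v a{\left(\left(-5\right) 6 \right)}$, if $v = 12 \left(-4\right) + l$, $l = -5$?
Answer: $- \frac{1}{17} \approx -0.058824$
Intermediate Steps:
$v = -53$ ($v = 12 \left(-4\right) - 5 = -48 - 5 = -53$)
$a{\left(x \right)} = \frac{1}{1 + x^{2}}$ ($a{\left(x \right)} = \frac{1}{\left(5 + \left(-4 + x^{2} - x\right) 1\right) + x} = \frac{1}{\left(5 - \left(4 + x - x^{2}\right)\right) + x} = \frac{1}{\left(1 + x^{2} - x\right) + x} = \frac{1}{1 + x^{2}}$)
$v a{\left(\left(-5\right) 6 \right)} = - \frac{53}{1 + \left(\left(-5\right) 6\right)^{2}} = - \frac{53}{1 + \left(-30\right)^{2}} = - \frac{53}{1 + 900} = - \frac{53}{901} = \left(-53\right) \frac{1}{901} = - \frac{1}{17}$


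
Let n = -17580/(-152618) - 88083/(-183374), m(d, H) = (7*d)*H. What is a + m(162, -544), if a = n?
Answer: -8632270796836029/13993086566 ≈ -6.1690e+5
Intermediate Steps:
m(d, H) = 7*H*d
n = 8333383107/13993086566 (n = -17580*(-1/152618) - 88083*(-1/183374) = 8790/76309 + 88083/183374 = 8333383107/13993086566 ≈ 0.59554)
a = 8333383107/13993086566 ≈ 0.59554
a + m(162, -544) = 8333383107/13993086566 + 7*(-544)*162 = 8333383107/13993086566 - 616896 = -8632270796836029/13993086566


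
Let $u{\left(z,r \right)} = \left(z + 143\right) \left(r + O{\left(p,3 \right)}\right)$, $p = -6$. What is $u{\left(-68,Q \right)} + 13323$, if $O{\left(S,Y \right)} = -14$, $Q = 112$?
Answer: $20673$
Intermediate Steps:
$u{\left(z,r \right)} = \left(-14 + r\right) \left(143 + z\right)$ ($u{\left(z,r \right)} = \left(z + 143\right) \left(r - 14\right) = \left(143 + z\right) \left(-14 + r\right) = \left(-14 + r\right) \left(143 + z\right)$)
$u{\left(-68,Q \right)} + 13323 = \left(-2002 - -952 + 143 \cdot 112 + 112 \left(-68\right)\right) + 13323 = \left(-2002 + 952 + 16016 - 7616\right) + 13323 = 7350 + 13323 = 20673$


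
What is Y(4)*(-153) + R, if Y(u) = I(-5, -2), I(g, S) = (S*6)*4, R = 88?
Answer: 7432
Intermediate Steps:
I(g, S) = 24*S (I(g, S) = (6*S)*4 = 24*S)
Y(u) = -48 (Y(u) = 24*(-2) = -48)
Y(4)*(-153) + R = -48*(-153) + 88 = 7344 + 88 = 7432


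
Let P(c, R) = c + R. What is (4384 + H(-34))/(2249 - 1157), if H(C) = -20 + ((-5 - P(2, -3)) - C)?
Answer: 169/42 ≈ 4.0238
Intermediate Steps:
P(c, R) = R + c
H(C) = -24 - C (H(C) = -20 + ((-5 - (-3 + 2)) - C) = -20 + ((-5 - 1*(-1)) - C) = -20 + ((-5 + 1) - C) = -20 + (-4 - C) = -24 - C)
(4384 + H(-34))/(2249 - 1157) = (4384 + (-24 - 1*(-34)))/(2249 - 1157) = (4384 + (-24 + 34))/1092 = (4384 + 10)*(1/1092) = 4394*(1/1092) = 169/42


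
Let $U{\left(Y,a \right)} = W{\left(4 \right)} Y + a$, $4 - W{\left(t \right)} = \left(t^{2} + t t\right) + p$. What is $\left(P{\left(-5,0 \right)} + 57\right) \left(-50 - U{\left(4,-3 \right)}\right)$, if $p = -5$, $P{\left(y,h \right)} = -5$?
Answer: $2340$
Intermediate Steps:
$W{\left(t \right)} = 9 - 2 t^{2}$ ($W{\left(t \right)} = 4 - \left(\left(t^{2} + t t\right) - 5\right) = 4 - \left(\left(t^{2} + t^{2}\right) - 5\right) = 4 - \left(2 t^{2} - 5\right) = 4 - \left(-5 + 2 t^{2}\right) = 9 - 2 t^{2}$)
$U{\left(Y,a \right)} = a - 23 Y$ ($U{\left(Y,a \right)} = \left(9 - 2 \cdot 4^{2}\right) Y + a = \left(9 - 32\right) Y + a = - 23 Y + a = a - 23 Y$)
$\left(P{\left(-5,0 \right)} + 57\right) \left(-50 - U{\left(4,-3 \right)}\right) = \left(-5 + 57\right) \left(-50 - \left(-3 - 92\right)\right) = 52 \left(-50 - \left(-3 - 92\right)\right) = 52 \left(-50 - -95\right) = 52 \left(-50 + 95\right) = 52 \cdot 45 = 2340$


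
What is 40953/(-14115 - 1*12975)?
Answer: -13651/9030 ≈ -1.5117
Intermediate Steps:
40953/(-14115 - 1*12975) = 40953/(-14115 - 12975) = 40953/(-27090) = 40953*(-1/27090) = -13651/9030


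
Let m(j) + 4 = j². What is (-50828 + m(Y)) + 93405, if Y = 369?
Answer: 178734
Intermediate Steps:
m(j) = -4 + j²
(-50828 + m(Y)) + 93405 = (-50828 + (-4 + 369²)) + 93405 = (-50828 + (-4 + 136161)) + 93405 = (-50828 + 136157) + 93405 = 85329 + 93405 = 178734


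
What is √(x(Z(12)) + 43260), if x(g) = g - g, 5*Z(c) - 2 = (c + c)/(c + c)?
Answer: 2*√10815 ≈ 207.99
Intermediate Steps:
Z(c) = ⅗ (Z(c) = ⅖ + ((c + c)/(c + c))/5 = ⅖ + ((2*c)/((2*c)))/5 = ⅖ + ((2*c)*(1/(2*c)))/5 = ⅖ + (⅕)*1 = ⅖ + ⅕ = ⅗)
x(g) = 0
√(x(Z(12)) + 43260) = √(0 + 43260) = √43260 = 2*√10815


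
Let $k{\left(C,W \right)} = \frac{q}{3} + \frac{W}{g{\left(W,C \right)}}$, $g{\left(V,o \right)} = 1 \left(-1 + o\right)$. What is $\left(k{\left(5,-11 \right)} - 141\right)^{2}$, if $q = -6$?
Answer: $\frac{339889}{16} \approx 21243.0$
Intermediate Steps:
$g{\left(V,o \right)} = -1 + o$
$k{\left(C,W \right)} = -2 + \frac{W}{-1 + C}$ ($k{\left(C,W \right)} = - \frac{6}{3} + \frac{W}{-1 + C} = \left(-6\right) \frac{1}{3} + \frac{W}{-1 + C} = -2 + \frac{W}{-1 + C}$)
$\left(k{\left(5,-11 \right)} - 141\right)^{2} = \left(\frac{2 - 11 - 10}{-1 + 5} - 141\right)^{2} = \left(\frac{2 - 11 - 10}{4} - 141\right)^{2} = \left(\frac{1}{4} \left(-19\right) - 141\right)^{2} = \left(- \frac{19}{4} - 141\right)^{2} = \left(- \frac{583}{4}\right)^{2} = \frac{339889}{16}$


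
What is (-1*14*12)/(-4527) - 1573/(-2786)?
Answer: 2529673/4204074 ≈ 0.60172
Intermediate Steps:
(-1*14*12)/(-4527) - 1573/(-2786) = -14*12*(-1/4527) - 1573*(-1/2786) = -168*(-1/4527) + 1573/2786 = 56/1509 + 1573/2786 = 2529673/4204074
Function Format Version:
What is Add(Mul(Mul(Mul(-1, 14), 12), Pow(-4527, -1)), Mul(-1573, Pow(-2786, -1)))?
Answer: Rational(2529673, 4204074) ≈ 0.60172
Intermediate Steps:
Add(Mul(Mul(Mul(-1, 14), 12), Pow(-4527, -1)), Mul(-1573, Pow(-2786, -1))) = Add(Mul(Mul(-14, 12), Rational(-1, 4527)), Mul(-1573, Rational(-1, 2786))) = Add(Mul(-168, Rational(-1, 4527)), Rational(1573, 2786)) = Add(Rational(56, 1509), Rational(1573, 2786)) = Rational(2529673, 4204074)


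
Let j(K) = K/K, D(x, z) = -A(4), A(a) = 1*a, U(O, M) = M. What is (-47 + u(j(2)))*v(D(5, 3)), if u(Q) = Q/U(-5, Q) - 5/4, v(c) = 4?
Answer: -189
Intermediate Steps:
A(a) = a
D(x, z) = -4 (D(x, z) = -1*4 = -4)
j(K) = 1
u(Q) = -¼ (u(Q) = Q/Q - 5/4 = 1 - 5*¼ = 1 - 5/4 = -¼)
(-47 + u(j(2)))*v(D(5, 3)) = (-47 - ¼)*4 = -189/4*4 = -189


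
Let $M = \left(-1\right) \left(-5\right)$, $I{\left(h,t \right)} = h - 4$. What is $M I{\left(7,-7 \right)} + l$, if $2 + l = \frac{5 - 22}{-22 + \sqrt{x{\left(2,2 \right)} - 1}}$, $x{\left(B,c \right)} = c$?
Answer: $\frac{290}{21} \approx 13.81$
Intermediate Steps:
$I{\left(h,t \right)} = -4 + h$ ($I{\left(h,t \right)} = h - 4 = -4 + h$)
$M = 5$
$l = - \frac{25}{21}$ ($l = -2 + \frac{5 - 22}{-22 + \sqrt{2 - 1}} = -2 - \frac{17}{-22 + \sqrt{1}} = -2 - \frac{17}{-22 + 1} = -2 - \frac{17}{-21} = -2 - - \frac{17}{21} = -2 + \frac{17}{21} = - \frac{25}{21} \approx -1.1905$)
$M I{\left(7,-7 \right)} + l = 5 \left(-4 + 7\right) - \frac{25}{21} = 5 \cdot 3 - \frac{25}{21} = 15 - \frac{25}{21} = \frac{290}{21}$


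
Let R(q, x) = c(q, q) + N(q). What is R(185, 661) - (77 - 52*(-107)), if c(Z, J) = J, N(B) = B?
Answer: -5271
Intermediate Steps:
R(q, x) = 2*q (R(q, x) = q + q = 2*q)
R(185, 661) - (77 - 52*(-107)) = 2*185 - (77 - 52*(-107)) = 370 - (77 + 5564) = 370 - 1*5641 = 370 - 5641 = -5271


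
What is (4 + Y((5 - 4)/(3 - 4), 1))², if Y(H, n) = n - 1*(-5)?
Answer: 100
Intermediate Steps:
Y(H, n) = 5 + n (Y(H, n) = n + 5 = 5 + n)
(4 + Y((5 - 4)/(3 - 4), 1))² = (4 + (5 + 1))² = (4 + 6)² = 10² = 100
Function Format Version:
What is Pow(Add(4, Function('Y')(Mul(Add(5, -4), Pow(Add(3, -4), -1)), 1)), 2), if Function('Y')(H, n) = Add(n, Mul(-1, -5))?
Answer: 100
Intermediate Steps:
Function('Y')(H, n) = Add(5, n) (Function('Y')(H, n) = Add(n, 5) = Add(5, n))
Pow(Add(4, Function('Y')(Mul(Add(5, -4), Pow(Add(3, -4), -1)), 1)), 2) = Pow(Add(4, Add(5, 1)), 2) = Pow(Add(4, 6), 2) = Pow(10, 2) = 100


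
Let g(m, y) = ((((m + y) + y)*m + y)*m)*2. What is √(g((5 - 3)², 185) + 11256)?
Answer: 8*√386 ≈ 157.18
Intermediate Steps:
g(m, y) = 2*m*(y + m*(m + 2*y)) (g(m, y) = (((m + 2*y)*m + y)*m)*2 = ((m*(m + 2*y) + y)*m)*2 = ((y + m*(m + 2*y))*m)*2 = (m*(y + m*(m + 2*y)))*2 = 2*m*(y + m*(m + 2*y)))
√(g((5 - 3)², 185) + 11256) = √(2*(5 - 3)²*(185 + ((5 - 3)²)² + 2*(5 - 3)²*185) + 11256) = √(2*2²*(185 + (2²)² + 2*2²*185) + 11256) = √(2*4*(185 + 4² + 2*4*185) + 11256) = √(2*4*(185 + 16 + 1480) + 11256) = √(2*4*1681 + 11256) = √(13448 + 11256) = √24704 = 8*√386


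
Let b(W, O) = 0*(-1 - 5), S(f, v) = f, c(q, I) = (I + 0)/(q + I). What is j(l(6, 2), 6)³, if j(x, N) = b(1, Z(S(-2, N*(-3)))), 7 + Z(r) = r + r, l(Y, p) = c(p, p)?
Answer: 0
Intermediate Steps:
c(q, I) = I/(I + q)
l(Y, p) = ½ (l(Y, p) = p/(p + p) = p/((2*p)) = p*(1/(2*p)) = ½)
Z(r) = -7 + 2*r (Z(r) = -7 + (r + r) = -7 + 2*r)
b(W, O) = 0 (b(W, O) = 0*(-6) = 0)
j(x, N) = 0
j(l(6, 2), 6)³ = 0³ = 0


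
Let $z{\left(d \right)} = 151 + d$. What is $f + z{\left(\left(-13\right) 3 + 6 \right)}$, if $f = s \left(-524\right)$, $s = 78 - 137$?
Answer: $31034$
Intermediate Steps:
$s = -59$
$f = 30916$ ($f = \left(-59\right) \left(-524\right) = 30916$)
$f + z{\left(\left(-13\right) 3 + 6 \right)} = 30916 + \left(151 + \left(\left(-13\right) 3 + 6\right)\right) = 30916 + \left(151 + \left(-39 + 6\right)\right) = 30916 + \left(151 - 33\right) = 30916 + 118 = 31034$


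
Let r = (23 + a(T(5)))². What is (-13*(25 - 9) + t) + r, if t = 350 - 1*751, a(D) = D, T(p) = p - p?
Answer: -80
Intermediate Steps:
T(p) = 0
r = 529 (r = (23 + 0)² = 23² = 529)
t = -401 (t = 350 - 751 = -401)
(-13*(25 - 9) + t) + r = (-13*(25 - 9) - 401) + 529 = (-13*16 - 401) + 529 = (-208 - 401) + 529 = -609 + 529 = -80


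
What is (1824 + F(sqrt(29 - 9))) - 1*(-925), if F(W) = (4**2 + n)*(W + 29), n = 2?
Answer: 3271 + 36*sqrt(5) ≈ 3351.5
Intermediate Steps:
F(W) = 522 + 18*W (F(W) = (4**2 + 2)*(W + 29) = (16 + 2)*(29 + W) = 18*(29 + W) = 522 + 18*W)
(1824 + F(sqrt(29 - 9))) - 1*(-925) = (1824 + (522 + 18*sqrt(29 - 9))) - 1*(-925) = (1824 + (522 + 18*sqrt(20))) + 925 = (1824 + (522 + 18*(2*sqrt(5)))) + 925 = (1824 + (522 + 36*sqrt(5))) + 925 = (2346 + 36*sqrt(5)) + 925 = 3271 + 36*sqrt(5)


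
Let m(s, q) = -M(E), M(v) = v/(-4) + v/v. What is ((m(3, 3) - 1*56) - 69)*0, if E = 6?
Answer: 0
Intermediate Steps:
M(v) = 1 - v/4 (M(v) = v*(-¼) + 1 = -v/4 + 1 = 1 - v/4)
m(s, q) = ½ (m(s, q) = -(1 - ¼*6) = -(1 - 3/2) = -1*(-½) = ½)
((m(3, 3) - 1*56) - 69)*0 = ((½ - 1*56) - 69)*0 = ((½ - 56) - 69)*0 = (-111/2 - 69)*0 = -249/2*0 = 0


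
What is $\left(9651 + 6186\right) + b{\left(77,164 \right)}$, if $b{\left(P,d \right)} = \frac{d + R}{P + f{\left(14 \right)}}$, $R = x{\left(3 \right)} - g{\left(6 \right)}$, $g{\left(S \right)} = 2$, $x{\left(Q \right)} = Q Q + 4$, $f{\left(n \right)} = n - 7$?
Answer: $\frac{190069}{12} \approx 15839.0$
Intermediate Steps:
$f{\left(n \right)} = -7 + n$
$x{\left(Q \right)} = 4 + Q^{2}$ ($x{\left(Q \right)} = Q^{2} + 4 = 4 + Q^{2}$)
$R = 11$ ($R = \left(4 + 3^{2}\right) - 2 = \left(4 + 9\right) - 2 = 13 - 2 = 11$)
$b{\left(P,d \right)} = \frac{11 + d}{7 + P}$ ($b{\left(P,d \right)} = \frac{d + 11}{P + \left(-7 + 14\right)} = \frac{11 + d}{P + 7} = \frac{11 + d}{7 + P}$)
$\left(9651 + 6186\right) + b{\left(77,164 \right)} = \left(9651 + 6186\right) + \frac{11 + 164}{7 + 77} = 15837 + \frac{1}{84} \cdot 175 = 15837 + \frac{25}{12} = \frac{190069}{12}$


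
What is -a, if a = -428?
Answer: 428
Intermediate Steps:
-a = -1*(-428) = 428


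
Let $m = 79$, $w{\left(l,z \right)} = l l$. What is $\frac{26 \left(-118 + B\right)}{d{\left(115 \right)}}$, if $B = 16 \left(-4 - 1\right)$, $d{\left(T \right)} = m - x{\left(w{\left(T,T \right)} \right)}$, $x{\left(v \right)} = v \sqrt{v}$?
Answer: $\frac{429}{126733} \approx 0.0033851$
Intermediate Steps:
$w{\left(l,z \right)} = l^{2}$
$x{\left(v \right)} = v^{\frac{3}{2}}$
$d{\left(T \right)} = 79 - \left(T^{2}\right)^{\frac{3}{2}}$
$B = -80$ ($B = 16 \left(-5\right) = -80$)
$\frac{26 \left(-118 + B\right)}{d{\left(115 \right)}} = \frac{26 \left(-118 - 80\right)}{79 - \left(115^{2}\right)^{\frac{3}{2}}} = \frac{26 \left(-198\right)}{79 - 13225^{\frac{3}{2}}} = - \frac{5148}{79 - 1520875} = - \frac{5148}{-1520796} = \left(-5148\right) \left(- \frac{1}{1520796}\right) = \frac{429}{126733}$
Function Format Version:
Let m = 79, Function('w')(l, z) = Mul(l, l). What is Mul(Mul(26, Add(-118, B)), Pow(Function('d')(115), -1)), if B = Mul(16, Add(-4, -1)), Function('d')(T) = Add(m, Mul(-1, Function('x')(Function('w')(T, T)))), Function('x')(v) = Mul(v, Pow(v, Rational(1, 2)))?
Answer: Rational(429, 126733) ≈ 0.0033851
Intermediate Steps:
Function('w')(l, z) = Pow(l, 2)
Function('x')(v) = Pow(v, Rational(3, 2))
Function('d')(T) = Add(79, Mul(-1, Pow(Pow(T, 2), Rational(3, 2))))
B = -80 (B = Mul(16, -5) = -80)
Mul(Mul(26, Add(-118, B)), Pow(Function('d')(115), -1)) = Mul(Mul(26, Add(-118, -80)), Pow(Add(79, Mul(-1, Pow(Pow(115, 2), Rational(3, 2)))), -1)) = Mul(Mul(26, -198), Pow(Add(79, Mul(-1, Pow(13225, Rational(3, 2)))), -1)) = Mul(-5148, Pow(Add(79, Mul(-1, 1520875)), -1)) = Mul(-5148, Pow(Add(79, -1520875), -1)) = Mul(-5148, Pow(-1520796, -1)) = Mul(-5148, Rational(-1, 1520796)) = Rational(429, 126733)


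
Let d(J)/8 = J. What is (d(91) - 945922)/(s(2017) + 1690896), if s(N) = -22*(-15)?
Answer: -472597/845613 ≈ -0.55888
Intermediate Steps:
s(N) = 330
d(J) = 8*J
(d(91) - 945922)/(s(2017) + 1690896) = (8*91 - 945922)/(330 + 1690896) = (728 - 945922)/1691226 = -945194*1/1691226 = -472597/845613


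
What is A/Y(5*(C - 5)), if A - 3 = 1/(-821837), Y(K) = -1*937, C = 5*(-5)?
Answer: -2465510/770061269 ≈ -0.0032017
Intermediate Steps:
C = -25
Y(K) = -937
A = 2465510/821837 (A = 3 + 1/(-821837) = 3 - 1/821837 = 2465510/821837 ≈ 3.0000)
A/Y(5*(C - 5)) = (2465510/821837)/(-937) = (2465510/821837)*(-1/937) = -2465510/770061269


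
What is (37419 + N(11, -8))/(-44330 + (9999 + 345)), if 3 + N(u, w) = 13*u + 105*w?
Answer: -36719/33986 ≈ -1.0804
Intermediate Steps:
N(u, w) = -3 + 13*u + 105*w (N(u, w) = -3 + (13*u + 105*w) = -3 + 13*u + 105*w)
(37419 + N(11, -8))/(-44330 + (9999 + 345)) = (37419 + (-3 + 13*11 + 105*(-8)))/(-44330 + (9999 + 345)) = (37419 + (-3 + 143 - 840))/(-44330 + 10344) = (37419 - 700)/(-33986) = 36719*(-1/33986) = -36719/33986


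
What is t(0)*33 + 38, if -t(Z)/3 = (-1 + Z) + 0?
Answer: 137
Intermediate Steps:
t(Z) = 3 - 3*Z (t(Z) = -3*((-1 + Z) + 0) = -3*(-1 + Z) = 3 - 3*Z)
t(0)*33 + 38 = (3 - 3*0)*33 + 38 = (3 + 0)*33 + 38 = 3*33 + 38 = 99 + 38 = 137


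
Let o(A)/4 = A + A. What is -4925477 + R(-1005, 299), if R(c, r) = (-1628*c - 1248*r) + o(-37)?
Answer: -3662785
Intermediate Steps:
o(A) = 8*A (o(A) = 4*(A + A) = 4*(2*A) = 8*A)
R(c, r) = -296 - 1628*c - 1248*r (R(c, r) = (-1628*c - 1248*r) + 8*(-37) = (-1628*c - 1248*r) - 296 = -296 - 1628*c - 1248*r)
-4925477 + R(-1005, 299) = -4925477 + (-296 - 1628*(-1005) - 1248*299) = -4925477 + (-296 + 1636140 - 373152) = -4925477 + 1262692 = -3662785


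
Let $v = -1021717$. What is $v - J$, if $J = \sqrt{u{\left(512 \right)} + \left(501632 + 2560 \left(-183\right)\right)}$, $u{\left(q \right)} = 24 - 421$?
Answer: $-1021717 - \sqrt{32755} \approx -1.0219 \cdot 10^{6}$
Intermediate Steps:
$u{\left(q \right)} = -397$ ($u{\left(q \right)} = 24 - 421 = -397$)
$J = \sqrt{32755}$ ($J = \sqrt{-397 + \left(501632 + 2560 \left(-183\right)\right)} = \sqrt{-397 + \left(501632 - 468480\right)} = \sqrt{-397 + 33152} = \sqrt{32755} \approx 180.98$)
$v - J = -1021717 - \sqrt{32755}$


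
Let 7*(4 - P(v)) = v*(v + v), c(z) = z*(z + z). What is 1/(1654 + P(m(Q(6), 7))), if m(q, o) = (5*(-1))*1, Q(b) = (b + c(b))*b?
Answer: 7/11556 ≈ 0.00060575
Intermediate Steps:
c(z) = 2*z² (c(z) = z*(2*z) = 2*z²)
Q(b) = b*(b + 2*b²) (Q(b) = (b + 2*b²)*b = b*(b + 2*b²))
m(q, o) = -5 (m(q, o) = -5*1 = -5)
P(v) = 4 - 2*v²/7 (P(v) = 4 - v*(v + v)/7 = 4 - v*2*v/7 = 4 - 2*v²/7)
1/(1654 + P(m(Q(6), 7))) = 1/(1654 + (4 - 2/7*(-5)²)) = 1/(1654 + (4 - 2/7*25)) = 1/(1654 + (4 - 50/7)) = 1/(1654 - 22/7) = 1/(11556/7) = 7/11556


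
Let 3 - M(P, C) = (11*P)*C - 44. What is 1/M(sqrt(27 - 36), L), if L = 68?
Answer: 47/5037745 + 2244*I/5037745 ≈ 9.3296e-6 + 0.00044544*I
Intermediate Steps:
M(P, C) = 47 - 11*C*P (M(P, C) = 3 - ((11*P)*C - 44) = 3 - (11*C*P - 44) = 3 - (-44 + 11*C*P) = 3 + (44 - 11*C*P) = 47 - 11*C*P)
1/M(sqrt(27 - 36), L) = 1/(47 - 11*68*sqrt(27 - 36)) = 1/(47 - 11*68*sqrt(-9)) = 1/(47 - 11*68*3*I) = 1/(47 - 2244*I) = (47 + 2244*I)/5037745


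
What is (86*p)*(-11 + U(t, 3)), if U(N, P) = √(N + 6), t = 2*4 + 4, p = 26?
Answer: -24596 + 6708*√2 ≈ -15109.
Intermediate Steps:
t = 12 (t = 8 + 4 = 12)
U(N, P) = √(6 + N)
(86*p)*(-11 + U(t, 3)) = (86*26)*(-11 + √(6 + 12)) = 2236*(-11 + √18) = 2236*(-11 + 3*√2) = -24596 + 6708*√2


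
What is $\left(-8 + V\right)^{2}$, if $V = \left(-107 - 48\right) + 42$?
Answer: $14641$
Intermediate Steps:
$V = -113$ ($V = \left(-107 - 48\right) + 42 = -155 + 42 = -113$)
$\left(-8 + V\right)^{2} = \left(-8 - 113\right)^{2} = \left(-121\right)^{2} = 14641$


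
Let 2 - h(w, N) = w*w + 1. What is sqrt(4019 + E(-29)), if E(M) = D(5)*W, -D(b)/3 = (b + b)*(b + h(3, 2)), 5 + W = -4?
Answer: sqrt(3209) ≈ 56.648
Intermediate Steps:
h(w, N) = 1 - w**2 (h(w, N) = 2 - (w*w + 1) = 2 - (w**2 + 1) = 2 - (1 + w**2) = 2 + (-1 - w**2) = 1 - w**2)
W = -9 (W = -5 - 4 = -9)
D(b) = -6*b*(-8 + b) (D(b) = -3*(b + b)*(b + (1 - 1*3**2)) = -3*2*b*(b + (1 - 1*9)) = -3*2*b*(b + (1 - 9)) = -3*2*b*(b - 8) = -3*2*b*(-8 + b) = -6*b*(-8 + b))
E(M) = -810 (E(M) = (6*5*(8 - 1*5))*(-9) = (6*5*(8 - 5))*(-9) = (6*5*3)*(-9) = 90*(-9) = -810)
sqrt(4019 + E(-29)) = sqrt(4019 - 810) = sqrt(3209)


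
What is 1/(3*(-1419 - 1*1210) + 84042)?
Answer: 1/76155 ≈ 1.3131e-5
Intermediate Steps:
1/(3*(-1419 - 1*1210) + 84042) = 1/(3*(-1419 - 1210) + 84042) = 1/(3*(-2629) + 84042) = 1/(-7887 + 84042) = 1/76155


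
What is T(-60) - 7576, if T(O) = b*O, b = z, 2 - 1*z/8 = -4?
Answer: -10456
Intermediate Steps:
z = 48 (z = 16 - 8*(-4) = 16 + 32 = 48)
b = 48
T(O) = 48*O
T(-60) - 7576 = 48*(-60) - 7576 = -2880 - 7576 = -10456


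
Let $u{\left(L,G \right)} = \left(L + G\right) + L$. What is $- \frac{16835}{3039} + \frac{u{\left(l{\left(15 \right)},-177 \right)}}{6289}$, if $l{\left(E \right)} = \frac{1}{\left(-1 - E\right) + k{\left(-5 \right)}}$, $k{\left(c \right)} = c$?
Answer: $- \frac{248298184}{44595299} \approx -5.5678$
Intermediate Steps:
$l{\left(E \right)} = \frac{1}{-6 - E}$ ($l{\left(E \right)} = \frac{1}{\left(-1 - E\right) - 5} = \frac{1}{-6 - E}$)
$u{\left(L,G \right)} = G + 2 L$ ($u{\left(L,G \right)} = \left(G + L\right) + L = G + 2 L$)
$- \frac{16835}{3039} + \frac{u{\left(l{\left(15 \right)},-177 \right)}}{6289} = - \frac{16835}{3039} + \frac{-177 + 2 \left(- \frac{1}{6 + 15}\right)}{6289} = \left(-16835\right) \frac{1}{3039} + \left(-177 + 2 \left(- \frac{1}{21}\right)\right) \frac{1}{6289} = - \frac{16835}{3039} + \left(-177 + 2 \left(\left(-1\right) \frac{1}{21}\right)\right) \frac{1}{6289} = - \frac{16835}{3039} + \left(-177 + 2 \left(- \frac{1}{21}\right)\right) \frac{1}{6289} = - \frac{16835}{3039} + \left(-177 - \frac{2}{21}\right) \frac{1}{6289} = - \frac{16835}{3039} - \frac{3719}{132069} = - \frac{248298184}{44595299}$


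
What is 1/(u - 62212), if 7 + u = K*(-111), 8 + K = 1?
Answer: -1/61442 ≈ -1.6276e-5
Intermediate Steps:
K = -7 (K = -8 + 1 = -7)
u = 770 (u = -7 - 7*(-111) = -7 + 777 = 770)
1/(u - 62212) = 1/(770 - 62212) = 1/(-61442) = -1/61442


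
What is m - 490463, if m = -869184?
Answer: -1359647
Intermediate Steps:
m - 490463 = -869184 - 490463 = -1359647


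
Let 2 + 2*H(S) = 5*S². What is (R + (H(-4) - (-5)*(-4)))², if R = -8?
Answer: 121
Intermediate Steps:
H(S) = -1 + 5*S²/2 (H(S) = -1 + (5*S²)/2 = -1 + 5*S²/2)
(R + (H(-4) - (-5)*(-4)))² = (-8 + ((-1 + (5/2)*(-4)²) - (-5)*(-4)))² = (-8 + ((-1 + (5/2)*16) - 1*20))² = (-8 + ((-1 + 40) - 20))² = (-8 + (39 - 20))² = (-8 + 19)² = 11² = 121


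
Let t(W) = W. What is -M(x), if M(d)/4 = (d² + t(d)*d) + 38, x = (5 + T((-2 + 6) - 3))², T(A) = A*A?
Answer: -10520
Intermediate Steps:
T(A) = A²
x = 36 (x = (5 + ((-2 + 6) - 3)²)² = (5 + (4 - 3)²)² = (5 + 1²)² = (5 + 1)² = 6² = 36)
M(d) = 152 + 8*d² (M(d) = 4*((d² + d*d) + 38) = 4*((d² + d²) + 38) = 4*(2*d² + 38) = 4*(38 + 2*d²) = 152 + 8*d²)
-M(x) = -(152 + 8*36²) = -(152 + 8*1296) = -(152 + 10368) = -1*10520 = -10520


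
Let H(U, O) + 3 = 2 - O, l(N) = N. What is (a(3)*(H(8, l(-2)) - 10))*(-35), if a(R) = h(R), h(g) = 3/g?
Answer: 315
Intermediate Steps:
H(U, O) = -1 - O (H(U, O) = -3 + (2 - O) = -1 - O)
a(R) = 3/R
(a(3)*(H(8, l(-2)) - 10))*(-35) = ((3/3)*((-1 - 1*(-2)) - 10))*(-35) = ((3*(⅓))*((-1 + 2) - 10))*(-35) = (1*(1 - 10))*(-35) = (1*(-9))*(-35) = -9*(-35) = 315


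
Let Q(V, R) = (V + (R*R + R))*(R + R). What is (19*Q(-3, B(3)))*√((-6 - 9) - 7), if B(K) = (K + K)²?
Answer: 1818072*I*√22 ≈ 8.5275e+6*I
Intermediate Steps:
B(K) = 4*K² (B(K) = (2*K)² = 4*K²)
Q(V, R) = 2*R*(R + V + R²) (Q(V, R) = (V + (R² + R))*(2*R) = (V + (R + R²))*(2*R) = (R + V + R²)*(2*R) = 2*R*(R + V + R²))
(19*Q(-3, B(3)))*√((-6 - 9) - 7) = (19*(2*(4*3²)*(4*3² - 3 + (4*3²)²)))*√((-6 - 9) - 7) = (19*(2*(4*9)*(4*9 - 3 + (4*9)²)))*√(-15 - 7) = (19*(2*36*(36 - 3 + 36²)))*√(-22) = (19*(2*36*(36 - 3 + 1296)))*(I*√22) = (19*(2*36*1329))*(I*√22) = (19*95688)*(I*√22) = 1818072*(I*√22) = 1818072*I*√22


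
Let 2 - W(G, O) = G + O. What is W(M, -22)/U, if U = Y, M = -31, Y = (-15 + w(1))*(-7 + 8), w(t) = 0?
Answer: -11/3 ≈ -3.6667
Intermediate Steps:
Y = -15 (Y = (-15 + 0)*(-7 + 8) = -15*1 = -15)
W(G, O) = 2 - G - O (W(G, O) = 2 - (G + O) = 2 + (-G - O) = 2 - G - O)
U = -15
W(M, -22)/U = (2 - 1*(-31) - 1*(-22))/(-15) = (2 + 31 + 22)*(-1/15) = 55*(-1/15) = -11/3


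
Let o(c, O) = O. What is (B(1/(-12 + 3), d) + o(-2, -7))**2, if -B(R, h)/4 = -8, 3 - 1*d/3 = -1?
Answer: 625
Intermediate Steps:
d = 12 (d = 9 - 3*(-1) = 9 + 3 = 12)
B(R, h) = 32 (B(R, h) = -4*(-8) = 32)
(B(1/(-12 + 3), d) + o(-2, -7))**2 = (32 - 7)**2 = 25**2 = 625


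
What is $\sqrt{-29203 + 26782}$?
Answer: $3 i \sqrt{269} \approx 49.204 i$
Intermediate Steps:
$\sqrt{-29203 + 26782} = \sqrt{-2421} = 3 i \sqrt{269}$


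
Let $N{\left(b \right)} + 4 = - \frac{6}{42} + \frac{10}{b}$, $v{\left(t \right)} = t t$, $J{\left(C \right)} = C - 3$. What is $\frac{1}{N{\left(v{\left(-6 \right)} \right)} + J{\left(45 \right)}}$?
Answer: $\frac{126}{4805} \approx 0.026223$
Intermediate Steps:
$J{\left(C \right)} = -3 + C$
$v{\left(t \right)} = t^{2}$
$N{\left(b \right)} = - \frac{29}{7} + \frac{10}{b}$ ($N{\left(b \right)} = -4 + \left(- \frac{6}{42} + \frac{10}{b}\right) = -4 + \left(\left(-6\right) \frac{1}{42} + \frac{10}{b}\right) = -4 - \left(\frac{1}{7} - \frac{10}{b}\right) = - \frac{29}{7} + \frac{10}{b}$)
$\frac{1}{N{\left(v{\left(-6 \right)} \right)} + J{\left(45 \right)}} = \frac{1}{\left(- \frac{29}{7} + \frac{10}{\left(-6\right)^{2}}\right) + \left(-3 + 45\right)} = \frac{1}{\left(- \frac{29}{7} + \frac{10}{36}\right) + 42} = \frac{1}{\left(- \frac{29}{7} + 10 \cdot \frac{1}{36}\right) + 42} = \frac{1}{\left(- \frac{29}{7} + \frac{5}{18}\right) + 42} = \frac{1}{- \frac{487}{126} + 42} = \frac{1}{\frac{4805}{126}} = \frac{126}{4805}$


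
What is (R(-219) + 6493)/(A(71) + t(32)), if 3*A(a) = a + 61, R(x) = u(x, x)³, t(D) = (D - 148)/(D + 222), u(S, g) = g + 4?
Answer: -630674507/2765 ≈ -2.2809e+5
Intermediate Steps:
u(S, g) = 4 + g
t(D) = (-148 + D)/(222 + D)
R(x) = (4 + x)³
A(a) = 61/3 + a/3 (A(a) = (a + 61)/3 = (61 + a)/3 = 61/3 + a/3)
(R(-219) + 6493)/(A(71) + t(32)) = ((4 - 219)³ + 6493)/((61/3 + (⅓)*71) + (-148 + 32)/(222 + 32)) = ((-215)³ + 6493)/((61/3 + 71/3) - 116/254) = (-9938375 + 6493)/(44 + (1/254)*(-116)) = -9931882/(44 - 58/127) = -9931882/5530/127 = -9931882*127/5530 = -630674507/2765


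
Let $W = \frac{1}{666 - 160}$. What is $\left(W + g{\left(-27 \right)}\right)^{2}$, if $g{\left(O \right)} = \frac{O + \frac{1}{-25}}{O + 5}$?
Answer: $\frac{242518329}{160022500} \approx 1.5155$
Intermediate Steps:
$W = \frac{1}{506} \approx 0.0019763$
$g{\left(O \right)} = \frac{- \frac{1}{25} + O}{5 + O}$ ($g{\left(O \right)} = \frac{O - \frac{1}{25}}{5 + O} = \frac{- \frac{1}{25} + O}{5 + O}$)
$\left(W + g{\left(-27 \right)}\right)^{2} = \left(\frac{1}{506} + \frac{- \frac{1}{25} - 27}{5 - 27}\right)^{2} = \left(\frac{1}{506} + \frac{1}{-22} \left(- \frac{676}{25}\right)\right)^{2} = \left(\frac{1}{506} - - \frac{338}{275}\right)^{2} = \left(\frac{1}{506} + \frac{338}{275}\right)^{2} = \left(\frac{15573}{12650}\right)^{2} = \frac{242518329}{160022500}$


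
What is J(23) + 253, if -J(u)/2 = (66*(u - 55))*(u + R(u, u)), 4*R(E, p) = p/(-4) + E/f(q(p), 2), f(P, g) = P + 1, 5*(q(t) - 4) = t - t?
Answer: 480953/5 ≈ 96191.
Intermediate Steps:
q(t) = 4 (q(t) = 4 + (t - t)/5 = 4 + (⅕)*0 = 4 + 0 = 4)
f(P, g) = 1 + P
R(E, p) = -p/16 + E/20 (R(E, p) = (p/(-4) + E/(1 + 4))/4 = (p*(-¼) + E/5)/4 = (-p/4 + E*(⅕))/4 = (-p/4 + E/5)/4 = -p/16 + E/20)
J(u) = -79*u*(-3630 + 66*u)/40 (J(u) = -2*66*(u - 55)*(u + (-u/16 + u/20)) = -2*66*(-55 + u)*(u - u/80) = -2*(-3630 + 66*u)*79*u/80 = -79*u*(-3630 + 66*u)/40)
J(23) + 253 = (2607/20)*23*(55 - 1*23) + 253 = (2607/20)*23*(55 - 23) + 253 = (2607/20)*23*32 + 253 = 479688/5 + 253 = 480953/5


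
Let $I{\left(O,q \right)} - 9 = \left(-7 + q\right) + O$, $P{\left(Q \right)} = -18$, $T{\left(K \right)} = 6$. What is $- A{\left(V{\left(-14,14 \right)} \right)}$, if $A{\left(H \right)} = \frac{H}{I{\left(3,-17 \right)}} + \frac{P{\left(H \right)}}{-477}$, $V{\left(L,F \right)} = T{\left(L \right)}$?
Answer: $\frac{49}{106} \approx 0.46226$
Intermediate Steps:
$V{\left(L,F \right)} = 6$
$I{\left(O,q \right)} = 2 + O + q$ ($I{\left(O,q \right)} = 9 + \left(\left(-7 + q\right) + O\right) = 9 + \left(-7 + O + q\right) = 2 + O + q$)
$A{\left(H \right)} = \frac{2}{53} - \frac{H}{12}$ ($A{\left(H \right)} = \frac{H}{2 + 3 - 17} - \frac{18}{-477} = \frac{H}{-12} - - \frac{2}{53} = H \left(- \frac{1}{12}\right) + \frac{2}{53} = - \frac{H}{12} + \frac{2}{53} = \frac{2}{53} - \frac{H}{12}$)
$- A{\left(V{\left(-14,14 \right)} \right)} = - (\frac{2}{53} - \frac{1}{2}) = \left(-1\right) \left(- \frac{49}{106}\right) = \frac{49}{106}$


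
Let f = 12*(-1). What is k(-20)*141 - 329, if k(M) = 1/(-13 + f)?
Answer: -8366/25 ≈ -334.64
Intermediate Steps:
f = -12
k(M) = -1/25 (k(M) = 1/(-13 - 12) = 1/(-25) = -1/25)
k(-20)*141 - 329 = -1/25*141 - 329 = -141/25 - 329 = -8366/25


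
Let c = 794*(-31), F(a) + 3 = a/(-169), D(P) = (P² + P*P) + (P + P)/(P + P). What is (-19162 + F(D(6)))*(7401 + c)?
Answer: 55752184054/169 ≈ 3.2989e+8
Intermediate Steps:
D(P) = 1 + 2*P² (D(P) = (P² + P²) + (2*P)/((2*P)) = 2*P² + (2*P)*(1/(2*P)) = 2*P² + 1 = 1 + 2*P²)
F(a) = -3 - a/169 (F(a) = -3 + a/(-169) = -3 + a*(-1/169) = -3 - a/169)
c = -24614
(-19162 + F(D(6)))*(7401 + c) = (-19162 + (-3 - (1 + 2*6²)/169))*(7401 - 24614) = (-19162 + (-3 - (1 + 2*36)/169))*(-17213) = (-19162 + (-3 - (1 + 72)/169))*(-17213) = (-19162 + (-3 - 1/169*73))*(-17213) = (-19162 + (-3 - 73/169))*(-17213) = (-19162 - 580/169)*(-17213) = -3238958/169*(-17213) = 55752184054/169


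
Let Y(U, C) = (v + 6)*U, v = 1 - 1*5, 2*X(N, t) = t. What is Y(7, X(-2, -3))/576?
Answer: 7/288 ≈ 0.024306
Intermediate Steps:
X(N, t) = t/2
v = -4 (v = 1 - 5 = -4)
Y(U, C) = 2*U (Y(U, C) = (-4 + 6)*U = 2*U)
Y(7, X(-2, -3))/576 = (2*7)/576 = 14*(1/576) = 7/288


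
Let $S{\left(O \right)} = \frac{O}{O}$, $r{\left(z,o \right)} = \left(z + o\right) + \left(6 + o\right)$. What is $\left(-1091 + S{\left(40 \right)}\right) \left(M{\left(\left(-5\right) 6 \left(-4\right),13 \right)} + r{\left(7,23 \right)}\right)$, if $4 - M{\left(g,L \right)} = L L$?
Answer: $115540$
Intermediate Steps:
$M{\left(g,L \right)} = 4 - L^{2}$ ($M{\left(g,L \right)} = 4 - L L = 4 - L^{2}$)
$r{\left(z,o \right)} = 6 + z + 2 o$ ($r{\left(z,o \right)} = \left(o + z\right) + \left(6 + o\right) = 6 + z + 2 o$)
$S{\left(O \right)} = 1$
$\left(-1091 + S{\left(40 \right)}\right) \left(M{\left(\left(-5\right) 6 \left(-4\right),13 \right)} + r{\left(7,23 \right)}\right) = \left(-1091 + 1\right) \left(\left(4 - 13^{2}\right) + \left(6 + 7 + 2 \cdot 23\right)\right) = - 1090 \left(\left(4 - 169\right) + \left(6 + 7 + 46\right)\right) = - 1090 \left(\left(4 - 169\right) + 59\right) = - 1090 \left(-165 + 59\right) = \left(-1090\right) \left(-106\right) = 115540$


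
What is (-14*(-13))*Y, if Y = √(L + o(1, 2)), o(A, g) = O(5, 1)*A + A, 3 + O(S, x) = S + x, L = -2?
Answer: 182*√2 ≈ 257.39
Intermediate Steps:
O(S, x) = -3 + S + x (O(S, x) = -3 + (S + x) = -3 + S + x)
o(A, g) = 4*A (o(A, g) = (-3 + 5 + 1)*A + A = 3*A + A = 4*A)
Y = √2 (Y = √(-2 + 4*1) = √(-2 + 4) = √2 ≈ 1.4142)
(-14*(-13))*Y = (-14*(-13))*√2 = 182*√2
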